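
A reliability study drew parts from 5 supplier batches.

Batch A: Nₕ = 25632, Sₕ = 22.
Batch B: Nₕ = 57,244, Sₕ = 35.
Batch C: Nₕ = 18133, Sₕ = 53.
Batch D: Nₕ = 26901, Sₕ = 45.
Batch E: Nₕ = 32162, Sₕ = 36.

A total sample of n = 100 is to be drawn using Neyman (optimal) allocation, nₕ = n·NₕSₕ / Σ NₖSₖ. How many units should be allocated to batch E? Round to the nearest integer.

20

A: NₕSₕ = 25632·22 = 563904
B: NₕSₕ = 57244·35 = 2003540
C: NₕSₕ = 18133·53 = 961049
D: NₕSₕ = 26901·45 = 1210545
E: NₕSₕ = 32162·36 = 1157832
Σ NₕSₕ = 5896870.
n_E = 100·1157832/5896870 = 19.635... → 20.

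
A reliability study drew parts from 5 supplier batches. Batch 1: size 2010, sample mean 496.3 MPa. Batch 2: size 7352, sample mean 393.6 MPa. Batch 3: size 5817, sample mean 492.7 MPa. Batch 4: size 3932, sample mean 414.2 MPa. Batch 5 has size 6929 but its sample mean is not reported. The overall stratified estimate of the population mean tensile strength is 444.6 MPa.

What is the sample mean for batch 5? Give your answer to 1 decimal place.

Σ Nₕx̄ₕ = N·μ, so 6929·x̄_5 = 26040·444.6 − (2010·496.3 + 7352·393.6 + 5817·492.7 + 3932·414.2).
= 11577384 − 8385980.5 = 3191403.5.
x̄_5 = 3191403.5 / 6929 = 460.586... → 460.6.

460.6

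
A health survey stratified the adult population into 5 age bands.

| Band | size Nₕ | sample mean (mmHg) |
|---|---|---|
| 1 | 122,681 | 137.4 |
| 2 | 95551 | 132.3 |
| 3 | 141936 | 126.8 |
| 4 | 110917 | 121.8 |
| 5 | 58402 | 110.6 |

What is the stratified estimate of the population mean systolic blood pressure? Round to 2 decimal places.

127.41

N = 122681 + 95551 + 141936 + 110917 + 58402 = 529487.
Overall mean = Σ (Nₕ/N)·x̄ₕ — weight by population share, not a simple average.
Σ Nₕx̄ₕ = 122681·137.4 + 95551·132.3 + 141936·126.8 + 110917·121.8 + 58402·110.6 = 16856369.4 + 12641397.3 + 17997484.8 + 13509690.6 + 6459261.2 = 67464203.3.
Divide by N: 67464203.3 / 529487 = 127.4143... → 127.41.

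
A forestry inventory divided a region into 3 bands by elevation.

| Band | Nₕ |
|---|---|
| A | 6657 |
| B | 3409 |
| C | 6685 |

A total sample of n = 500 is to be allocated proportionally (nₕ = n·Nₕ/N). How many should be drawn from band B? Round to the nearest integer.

N = 6657 + 3409 + 6685 = 16751.
n_B = 500·3409/16751 = 101.755... → 102.

102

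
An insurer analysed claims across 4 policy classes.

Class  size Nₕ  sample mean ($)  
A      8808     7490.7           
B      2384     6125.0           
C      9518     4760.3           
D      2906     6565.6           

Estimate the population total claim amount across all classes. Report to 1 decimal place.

Estimate total by summing Nₕ·x̄ₕ over strata.
8808·7490.7 + 2384·6125.0 + 9518·4760.3 + 2906·6565.6 = 65978085.6 + 14602000 + 45308535.4 + 19079633.6 = 144968254.6.

144968254.6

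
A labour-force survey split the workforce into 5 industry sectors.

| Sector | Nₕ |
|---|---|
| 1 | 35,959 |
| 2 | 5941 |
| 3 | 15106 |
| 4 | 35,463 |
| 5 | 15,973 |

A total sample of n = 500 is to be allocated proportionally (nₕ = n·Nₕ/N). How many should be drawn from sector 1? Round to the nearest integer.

N = 35959 + 5941 + 15106 + 35463 + 15973 = 108442.
n_1 = 500·35959/108442 = 165.798... → 166.

166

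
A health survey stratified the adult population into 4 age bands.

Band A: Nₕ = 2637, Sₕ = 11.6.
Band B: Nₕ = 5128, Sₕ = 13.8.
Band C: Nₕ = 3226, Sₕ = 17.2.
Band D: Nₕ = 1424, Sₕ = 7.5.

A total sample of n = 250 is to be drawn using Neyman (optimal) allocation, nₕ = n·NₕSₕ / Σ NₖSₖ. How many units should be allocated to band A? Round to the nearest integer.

46

Σ NₕSₕ = 2637·11.6 + 5128·13.8 + 3226·17.2 + 1424·7.5 = 167522.8.
Share for A: 30589.2/167522.8 = 0.18260.
n_A = 250 × 0.18260 = 45.649... → 46.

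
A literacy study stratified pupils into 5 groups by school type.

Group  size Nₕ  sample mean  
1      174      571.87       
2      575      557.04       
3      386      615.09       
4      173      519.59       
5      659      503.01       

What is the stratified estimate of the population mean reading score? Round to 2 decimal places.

548.35

N = 174 + 575 + 386 + 173 + 659 = 1967.
The stratified mean weights each stratum mean by its population share Nₕ/N.
Σ Nₕx̄ₕ = 174·571.87 + 575·557.04 + 386·615.09 + 173·519.59 + 659·503.01 = 99505.38 + 320298 + 237424.74 + 89889.07 + 331483.59 = 1078600.78.
Divide by N: 1078600.78 / 1967 = 548.3481... → 548.35.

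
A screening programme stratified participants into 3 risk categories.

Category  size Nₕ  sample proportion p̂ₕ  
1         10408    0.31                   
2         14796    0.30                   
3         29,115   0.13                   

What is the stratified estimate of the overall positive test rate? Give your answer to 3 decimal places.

0.211

Wₕ = Nₕ/N with N = 54319: 0.1916, 0.2724, 0.5360.
p̂_st = 0.1916·0.31 + 0.2724·0.30 + 0.5360·0.13 ≈ 0.21080... → 0.211.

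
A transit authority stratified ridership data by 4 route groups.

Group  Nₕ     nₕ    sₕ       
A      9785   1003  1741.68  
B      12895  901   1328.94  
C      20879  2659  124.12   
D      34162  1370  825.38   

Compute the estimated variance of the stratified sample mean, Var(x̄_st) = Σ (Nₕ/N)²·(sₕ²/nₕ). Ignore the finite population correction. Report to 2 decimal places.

N = 77721. Term for each stratum: Wₕ²sₕ²/nₕ.
Var(x̄_st) = 47.93809 + 53.95751 + 0.41813 + 96.07207 = 198.38579 → 198.39.

198.39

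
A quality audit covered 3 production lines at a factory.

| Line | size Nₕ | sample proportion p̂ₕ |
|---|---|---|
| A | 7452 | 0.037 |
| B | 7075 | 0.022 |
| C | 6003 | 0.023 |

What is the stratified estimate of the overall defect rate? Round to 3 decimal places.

N = 7452 + 7075 + 6003 = 20530.
Overall proportion = Σ (Nₕ/N)·p̂ₕ.
Σ Nₕp̂ₕ = 275.724 + 155.65 + 138.069 = 569.443.
569.443 / 20530 = 0.02774... → 0.028.

0.028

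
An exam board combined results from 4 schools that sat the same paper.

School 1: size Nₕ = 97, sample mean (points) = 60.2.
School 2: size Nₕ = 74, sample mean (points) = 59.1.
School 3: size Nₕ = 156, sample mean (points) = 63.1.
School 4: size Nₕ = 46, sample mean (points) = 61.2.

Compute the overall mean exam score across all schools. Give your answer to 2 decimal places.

61.32

N = 97 + 74 + 156 + 46 = 373.
Overall mean = Σ (Nₕ/N)·x̄ₕ — weight by population share, not a simple average.
Σ Nₕx̄ₕ = 97·60.2 + 74·59.1 + 156·63.1 + 46·61.2 = 5839.4 + 4373.4 + 9843.6 + 2815.2 = 22871.6.
Divide by N: 22871.6 / 373 = 61.3180... → 61.32.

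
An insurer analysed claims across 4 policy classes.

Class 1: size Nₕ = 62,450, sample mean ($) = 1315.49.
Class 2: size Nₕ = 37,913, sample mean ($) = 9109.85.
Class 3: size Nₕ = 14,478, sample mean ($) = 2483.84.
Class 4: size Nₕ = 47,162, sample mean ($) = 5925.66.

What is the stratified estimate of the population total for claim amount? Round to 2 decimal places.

742961105.99

1: 62450·1315.49 = 82152350.5
2: 37913·9109.85 = 345381743.05
3: 14478·2483.84 = 35961035.52
4: 47162·5925.66 = 279465976.92
τ̂ = Σ Nₕx̄ₕ = 742961105.99.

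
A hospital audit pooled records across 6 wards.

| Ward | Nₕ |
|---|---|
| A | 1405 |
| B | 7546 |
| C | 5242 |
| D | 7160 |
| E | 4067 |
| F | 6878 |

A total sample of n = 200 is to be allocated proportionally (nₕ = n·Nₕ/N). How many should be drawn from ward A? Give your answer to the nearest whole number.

N = 1405 + 7546 + 5242 + 7160 + 4067 + 6878 = 32298.
n_A = 200·1405/32298 = 8.700... → 9.

9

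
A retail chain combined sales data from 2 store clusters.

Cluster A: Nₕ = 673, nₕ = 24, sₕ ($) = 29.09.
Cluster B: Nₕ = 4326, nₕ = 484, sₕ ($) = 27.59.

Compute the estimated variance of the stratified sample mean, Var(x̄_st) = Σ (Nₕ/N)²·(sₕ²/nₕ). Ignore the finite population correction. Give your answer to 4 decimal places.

N = 4999. Term for each stratum: Wₕ²sₕ²/nₕ.
Var(x̄_st) = 0.6390577 + 1.1777817 = 1.8168394 → 1.8168.

1.8168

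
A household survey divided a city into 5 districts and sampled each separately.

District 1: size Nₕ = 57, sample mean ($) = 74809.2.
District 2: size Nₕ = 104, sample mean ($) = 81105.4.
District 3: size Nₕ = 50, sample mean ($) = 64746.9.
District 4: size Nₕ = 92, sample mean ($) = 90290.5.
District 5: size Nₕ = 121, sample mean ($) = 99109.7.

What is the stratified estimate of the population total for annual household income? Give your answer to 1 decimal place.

1: 57·74809.2 = 4264124.4
2: 104·81105.4 = 8434961.6
3: 50·64746.9 = 3237345
4: 92·90290.5 = 8306726
5: 121·99109.7 = 11992273.7
τ̂ = Σ Nₕx̄ₕ = 36235430.7.

36235430.7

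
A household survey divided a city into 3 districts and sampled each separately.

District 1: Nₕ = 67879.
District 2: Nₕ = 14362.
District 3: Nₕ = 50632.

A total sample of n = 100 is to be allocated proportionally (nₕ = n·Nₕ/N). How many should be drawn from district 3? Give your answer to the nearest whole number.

38

Share of district 3 = 50632/132873 = 0.38106.
Allocate 100 × 0.38106 = 38.106... → 38.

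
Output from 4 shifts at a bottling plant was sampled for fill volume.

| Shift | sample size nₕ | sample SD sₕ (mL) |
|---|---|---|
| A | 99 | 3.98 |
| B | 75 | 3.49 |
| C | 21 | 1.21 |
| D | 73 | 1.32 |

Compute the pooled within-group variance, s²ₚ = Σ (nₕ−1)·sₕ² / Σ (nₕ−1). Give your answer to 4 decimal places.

9.8804

Degrees of freedom: 98 + 74 + 20 + 72 = 264.
Σ(nₕ−1)sₕ² = 98·15.8404 + 74·12.1801 + 20·1.4641 + 72·1.7424 = 2608.4214.
s²ₚ = 2608.4214 / 264 = 9.880384... → 9.8804.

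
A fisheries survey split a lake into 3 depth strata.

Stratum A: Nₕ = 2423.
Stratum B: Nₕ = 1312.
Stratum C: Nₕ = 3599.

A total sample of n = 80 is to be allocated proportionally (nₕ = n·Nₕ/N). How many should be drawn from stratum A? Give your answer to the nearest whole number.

Share of stratum A = 2423/7334 = 0.33038.
Allocate 80 × 0.33038 = 26.430... → 26.

26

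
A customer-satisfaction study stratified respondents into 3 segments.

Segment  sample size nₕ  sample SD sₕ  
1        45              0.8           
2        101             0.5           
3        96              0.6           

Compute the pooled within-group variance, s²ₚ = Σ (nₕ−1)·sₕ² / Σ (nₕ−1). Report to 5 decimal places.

1: (45−1)·0.8² = 44·0.64 = 28.16
2: (101−1)·0.5² = 100·0.25 = 25
3: (96−1)·0.6² = 95·0.36 = 34.2
Numerator = 87.36; denominator = Σ(nₕ−1) = 239.
s²ₚ = 87.36/239 = 0.3655230... → 0.36552.

0.36552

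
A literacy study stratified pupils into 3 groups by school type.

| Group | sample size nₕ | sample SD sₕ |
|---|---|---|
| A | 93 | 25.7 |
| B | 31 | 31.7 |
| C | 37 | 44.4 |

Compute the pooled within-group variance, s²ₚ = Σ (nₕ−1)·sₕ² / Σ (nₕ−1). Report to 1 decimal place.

Degrees of freedom: 92 + 30 + 36 = 158.
Σ(nₕ−1)sₕ² = 92·660.49 + 30·1004.89 + 36·1971.36 = 161880.74.
s²ₚ = 161880.74 / 158 = 1024.562... → 1024.6.

1024.6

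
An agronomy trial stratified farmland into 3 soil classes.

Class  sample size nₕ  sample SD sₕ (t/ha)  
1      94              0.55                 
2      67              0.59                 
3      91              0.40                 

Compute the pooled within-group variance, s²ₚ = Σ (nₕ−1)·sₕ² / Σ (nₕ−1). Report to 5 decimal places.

0.26308

1: (94−1)·0.55² = 93·0.3025 = 28.1325
2: (67−1)·0.59² = 66·0.3481 = 22.9746
3: (91−1)·0.40² = 90·0.16 = 14.4
Numerator = 65.5071; denominator = Σ(nₕ−1) = 249.
s²ₚ = 65.5071/249 = 0.2630807... → 0.26308.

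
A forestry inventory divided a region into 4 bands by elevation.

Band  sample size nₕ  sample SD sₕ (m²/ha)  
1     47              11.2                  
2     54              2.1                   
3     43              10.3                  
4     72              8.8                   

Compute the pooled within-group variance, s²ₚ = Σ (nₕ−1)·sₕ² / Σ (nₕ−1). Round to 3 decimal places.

Degrees of freedom: 46 + 53 + 42 + 71 = 212.
Σ(nₕ−1)sₕ² = 46·125.44 + 53·4.41 + 42·106.09 + 71·77.44 = 15957.99.
s²ₚ = 15957.99 / 212 = 75.27354... → 75.274.

75.274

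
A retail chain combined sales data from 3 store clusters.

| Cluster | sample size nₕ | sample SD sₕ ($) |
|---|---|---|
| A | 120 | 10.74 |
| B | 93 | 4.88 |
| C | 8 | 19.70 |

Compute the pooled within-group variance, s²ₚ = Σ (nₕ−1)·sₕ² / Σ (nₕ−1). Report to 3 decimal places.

Degrees of freedom: 119 + 92 + 7 = 218.
Σ(nₕ−1)sₕ² = 119·115.3476 + 92·23.8144 + 7·388.09 = 18633.9192.
s²ₚ = 18633.9192 / 218 = 85.47669... → 85.477.

85.477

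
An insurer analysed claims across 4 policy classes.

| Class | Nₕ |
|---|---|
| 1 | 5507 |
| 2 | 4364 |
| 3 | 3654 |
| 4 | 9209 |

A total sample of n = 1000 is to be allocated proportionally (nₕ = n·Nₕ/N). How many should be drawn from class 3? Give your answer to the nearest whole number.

N = 5507 + 4364 + 3654 + 9209 = 22734.
n_3 = 1000·3654/22734 = 160.728... → 161.

161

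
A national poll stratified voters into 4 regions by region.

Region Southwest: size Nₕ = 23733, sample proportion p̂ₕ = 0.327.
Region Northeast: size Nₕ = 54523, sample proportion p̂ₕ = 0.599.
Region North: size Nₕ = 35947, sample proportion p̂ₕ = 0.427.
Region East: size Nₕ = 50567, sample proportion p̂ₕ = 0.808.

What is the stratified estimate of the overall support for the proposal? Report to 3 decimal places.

0.586

Wₕ = Nₕ/N with N = 164770: 0.1440, 0.3309, 0.2182, 0.3069.
p̂_st = 0.1440·0.327 + 0.3309·0.599 + 0.2182·0.427 + 0.3069·0.808 ≈ 0.58644... → 0.586.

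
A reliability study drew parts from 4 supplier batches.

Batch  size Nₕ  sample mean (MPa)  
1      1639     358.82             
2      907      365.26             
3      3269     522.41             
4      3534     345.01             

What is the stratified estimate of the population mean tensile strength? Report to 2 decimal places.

411.43

N = 9349; weights Wₕ = Nₕ/N = (0.1753, 0.0970, 0.3497, 0.3780).
x̄_st = Σ Wₕ·x̄ₕ = 0.1753·358.82 + 0.0970·365.26 + 0.3497·522.41 + 0.3780·345.01 ≈ 411.4259...
→ 411.43.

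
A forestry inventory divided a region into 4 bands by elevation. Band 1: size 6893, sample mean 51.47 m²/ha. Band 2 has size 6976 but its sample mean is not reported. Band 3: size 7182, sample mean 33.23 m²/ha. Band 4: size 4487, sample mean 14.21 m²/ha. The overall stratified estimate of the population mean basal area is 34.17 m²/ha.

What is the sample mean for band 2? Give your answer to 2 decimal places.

N = 6893 + 6976 + 7182 + 4487 = 25538.
Overall total = μ·N = 34.17·25538 = 872633.46.
Subtract the known strata: 6893·51.47 + 7182·33.23 + 4487·14.21 = 657200.84.
Remaining total for band 2: 872633.46 − 657200.84 = 215432.62.
Divide by its size: 215432.62 / 6976 = 30.8820... → 30.88.

30.88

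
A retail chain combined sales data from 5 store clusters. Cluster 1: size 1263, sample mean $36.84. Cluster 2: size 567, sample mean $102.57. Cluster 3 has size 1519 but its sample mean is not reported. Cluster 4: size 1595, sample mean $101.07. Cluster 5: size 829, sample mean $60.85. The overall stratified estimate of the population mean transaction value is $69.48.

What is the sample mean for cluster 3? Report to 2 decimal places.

Σ Nₕx̄ₕ = N·μ, so 1519·x̄_3 = 5773·69.48 − (1263·36.84 + 567·102.57 + 1595·101.07 + 829·60.85).
= 401108.04 − 316337.41 = 84770.63.
x̄_3 = 84770.63 / 1519 = 55.8069... → 55.81.

55.81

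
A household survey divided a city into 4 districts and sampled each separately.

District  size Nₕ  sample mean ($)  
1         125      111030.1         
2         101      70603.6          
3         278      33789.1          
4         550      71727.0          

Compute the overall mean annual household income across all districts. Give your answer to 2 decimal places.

N = 1054; weights Wₕ = Nₕ/N = (0.1186, 0.0958, 0.2638, 0.5218).
x̄_st = Σ Wₕ·x̄ₕ = 0.1186·111030.1 + 0.0958·70603.6 + 0.2638·33789.1 + 0.5218·71727.0 ≈ 66274.1422...
→ 66274.14.

66274.14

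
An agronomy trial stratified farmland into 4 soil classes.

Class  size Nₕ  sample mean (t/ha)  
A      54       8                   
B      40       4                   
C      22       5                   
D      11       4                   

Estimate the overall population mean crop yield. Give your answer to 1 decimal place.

5.9

x̄_st = (Σ Nₕx̄ₕ) / (Σ Nₕ) = (54·8 + 40·4 + 22·5 + 11·4) / 127
= 746 / 127 = 5.874... → 5.9.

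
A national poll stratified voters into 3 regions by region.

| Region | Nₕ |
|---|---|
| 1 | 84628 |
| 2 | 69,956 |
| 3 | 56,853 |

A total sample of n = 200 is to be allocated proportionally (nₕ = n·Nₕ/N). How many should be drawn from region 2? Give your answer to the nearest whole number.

N = 84628 + 69956 + 56853 = 211437.
n_2 = 200·69956/211437 = 66.172... → 66.

66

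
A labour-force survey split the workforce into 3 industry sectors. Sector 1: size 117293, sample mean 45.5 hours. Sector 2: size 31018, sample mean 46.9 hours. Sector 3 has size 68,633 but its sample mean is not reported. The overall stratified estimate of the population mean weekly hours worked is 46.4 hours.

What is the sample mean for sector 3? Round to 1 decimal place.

47.7

N = 117293 + 31018 + 68633 = 216944.
Overall total = μ·N = 46.4·216944 = 10066201.6.
Subtract the known strata: 117293·45.5 + 31018·46.9 = 6791575.7.
Remaining total for sector 3: 10066201.6 − 6791575.7 = 3274625.9.
Divide by its size: 3274625.9 / 68633 = 47.712... → 47.7.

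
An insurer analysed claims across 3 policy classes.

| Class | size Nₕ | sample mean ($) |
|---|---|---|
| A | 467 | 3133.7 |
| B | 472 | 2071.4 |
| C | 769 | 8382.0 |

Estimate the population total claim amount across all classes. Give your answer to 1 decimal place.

Estimate total by summing Nₕ·x̄ₕ over strata.
467·3133.7 + 472·2071.4 + 769·8382.0 = 1463437.9 + 977700.8 + 6445758 = 8886896.7.

8886896.7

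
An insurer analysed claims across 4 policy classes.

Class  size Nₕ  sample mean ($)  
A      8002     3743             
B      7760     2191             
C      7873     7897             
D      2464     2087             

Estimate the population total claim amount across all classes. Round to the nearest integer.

114269095

A: 8002·3743 = 29951486
B: 7760·2191 = 17002160
C: 7873·7897 = 62173081
D: 2464·2087 = 5142368
τ̂ = Σ Nₕx̄ₕ = 114269095.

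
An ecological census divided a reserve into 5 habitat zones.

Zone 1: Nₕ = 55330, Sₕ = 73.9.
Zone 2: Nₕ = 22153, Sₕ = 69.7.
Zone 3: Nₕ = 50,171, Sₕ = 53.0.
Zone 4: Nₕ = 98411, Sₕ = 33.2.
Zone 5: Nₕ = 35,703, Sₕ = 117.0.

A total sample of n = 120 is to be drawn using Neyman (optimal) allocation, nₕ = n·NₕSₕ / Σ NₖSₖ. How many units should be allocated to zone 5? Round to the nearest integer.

Σ NₕSₕ = 55330·73.9 + 22153·69.7 + 50171·53.0 + 98411·33.2 + 35703·117.0 = 15736510.3.
Share for 5: 4177251/15736510.3 = 0.26545.
n_5 = 120 × 0.26545 = 31.854... → 32.

32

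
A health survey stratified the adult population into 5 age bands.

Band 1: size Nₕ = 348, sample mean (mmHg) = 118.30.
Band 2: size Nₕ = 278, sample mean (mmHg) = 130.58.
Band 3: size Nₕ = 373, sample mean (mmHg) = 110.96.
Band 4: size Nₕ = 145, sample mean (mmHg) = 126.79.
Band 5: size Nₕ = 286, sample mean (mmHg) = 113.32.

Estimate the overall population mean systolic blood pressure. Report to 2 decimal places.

118.64

N = 348 + 278 + 373 + 145 + 286 = 1430.
The stratified mean weights each stratum mean by its population share Nₕ/N.
Σ Nₕx̄ₕ = 348·118.30 + 278·130.58 + 373·110.96 + 145·126.79 + 286·113.32 = 41168.4 + 36301.24 + 41388.08 + 18384.55 + 32409.52 = 169651.79.
Divide by N: 169651.79 / 1430 = 118.6376... → 118.64.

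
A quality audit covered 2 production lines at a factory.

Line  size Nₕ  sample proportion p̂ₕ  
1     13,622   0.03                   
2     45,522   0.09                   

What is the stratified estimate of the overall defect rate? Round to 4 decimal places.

0.0762

N = 13622 + 45522 = 59144.
Overall proportion = Σ (Nₕ/N)·p̂ₕ.
Σ Nₕp̂ₕ = 408.66 + 4096.98 = 4505.64.
4505.64 / 59144 = 0.076181... → 0.0762.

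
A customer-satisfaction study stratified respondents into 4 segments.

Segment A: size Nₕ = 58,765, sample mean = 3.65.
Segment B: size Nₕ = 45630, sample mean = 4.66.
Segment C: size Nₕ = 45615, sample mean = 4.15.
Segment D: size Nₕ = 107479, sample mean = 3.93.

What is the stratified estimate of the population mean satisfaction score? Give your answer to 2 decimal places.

N = 58765 + 45630 + 45615 + 107479 = 257489.
Weight each subgroup mean by Nₕ/N and sum.
Σ Nₕx̄ₕ = 58765·3.65 + 45630·4.66 + 45615·4.15 + 107479·3.93 = 214492.25 + 212635.8 + 189302.25 + 422392.47 = 1038822.77.
Divide by N: 1038822.77 / 257489 = 4.0344... → 4.03.

4.03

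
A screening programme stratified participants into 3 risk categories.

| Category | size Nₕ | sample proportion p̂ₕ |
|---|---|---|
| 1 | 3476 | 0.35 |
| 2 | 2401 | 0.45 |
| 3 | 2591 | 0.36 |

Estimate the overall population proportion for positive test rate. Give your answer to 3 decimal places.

Wₕ = Nₕ/N with N = 8468: 0.4105, 0.2835, 0.3060.
p̂_st = 0.4105·0.35 + 0.2835·0.45 + 0.3060·0.36 ≈ 0.38141... → 0.381.

0.381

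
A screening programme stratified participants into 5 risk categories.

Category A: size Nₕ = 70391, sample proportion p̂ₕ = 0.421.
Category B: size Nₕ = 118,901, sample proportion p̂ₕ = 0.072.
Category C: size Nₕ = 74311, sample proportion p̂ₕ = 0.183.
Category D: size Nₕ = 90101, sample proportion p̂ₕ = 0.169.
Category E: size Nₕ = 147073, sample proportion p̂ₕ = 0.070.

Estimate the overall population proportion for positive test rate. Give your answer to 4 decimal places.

Wₕ = Nₕ/N with N = 500777: 0.1406, 0.2374, 0.1484, 0.1799, 0.2937.
p̂_st = 0.1406·0.421 + 0.2374·0.072 + 0.1484·0.183 + 0.1799·0.169 + 0.2937·0.070 ≈ 0.154393... → 0.1544.

0.1544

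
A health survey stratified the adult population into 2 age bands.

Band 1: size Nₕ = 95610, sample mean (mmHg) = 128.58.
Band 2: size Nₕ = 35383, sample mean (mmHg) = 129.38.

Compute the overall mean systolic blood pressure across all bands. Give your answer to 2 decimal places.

128.80

x̄_st = (Σ Nₕx̄ₕ) / (Σ Nₕ) = (95610·128.58 + 35383·129.38) / 130993
= 16871386.34 / 130993 = 128.7961... → 128.80.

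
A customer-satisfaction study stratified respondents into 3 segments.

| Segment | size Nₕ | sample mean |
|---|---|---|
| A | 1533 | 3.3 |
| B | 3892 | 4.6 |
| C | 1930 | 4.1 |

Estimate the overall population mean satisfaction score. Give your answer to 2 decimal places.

4.20

N = 1533 + 3892 + 1930 = 7355.
Overall mean = Σ (Nₕ/N)·x̄ₕ — weight by population share, not a simple average.
Σ Nₕx̄ₕ = 1533·3.3 + 3892·4.6 + 1930·4.1 = 5058.9 + 17903.2 + 7913 = 30875.1.
Divide by N: 30875.1 / 7355 = 4.1978... → 4.20.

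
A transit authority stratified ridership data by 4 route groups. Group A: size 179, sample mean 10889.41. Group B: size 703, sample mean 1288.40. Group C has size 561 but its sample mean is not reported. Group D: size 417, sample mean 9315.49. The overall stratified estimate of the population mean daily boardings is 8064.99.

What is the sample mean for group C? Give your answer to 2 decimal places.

N = 179 + 703 + 561 + 417 = 1860.
Overall total = μ·N = 8064.99·1860 = 15000881.4.
Subtract the known strata: 179·10889.41 + 703·1288.40 + 417·9315.49 = 6739508.92.
Remaining total for group C: 15000881.4 − 6739508.92 = 8261372.48.
Divide by its size: 8261372.48 / 561 = 14726.1542... → 14726.15.

14726.15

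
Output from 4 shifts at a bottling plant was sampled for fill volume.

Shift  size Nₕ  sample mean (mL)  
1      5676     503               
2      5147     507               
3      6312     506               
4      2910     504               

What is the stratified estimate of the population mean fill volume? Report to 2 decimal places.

505.12

N = 5676 + 5147 + 6312 + 2910 = 20045.
Overall mean = Σ (Nₕ/N)·x̄ₕ — weight by population share, not a simple average.
Σ Nₕx̄ₕ = 5676·503 + 5147·507 + 6312·506 + 2910·504 = 2855028 + 2609529 + 3193872 + 1466640 = 10125069.
Divide by N: 10125069 / 20045 = 505.1169... → 505.12.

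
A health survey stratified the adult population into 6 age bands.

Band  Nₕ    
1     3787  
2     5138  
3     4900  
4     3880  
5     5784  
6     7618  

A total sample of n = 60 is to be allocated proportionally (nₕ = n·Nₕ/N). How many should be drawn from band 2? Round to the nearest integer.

10

Share of band 2 = 5138/31107 = 0.16517.
Allocate 60 × 0.16517 = 9.910... → 10.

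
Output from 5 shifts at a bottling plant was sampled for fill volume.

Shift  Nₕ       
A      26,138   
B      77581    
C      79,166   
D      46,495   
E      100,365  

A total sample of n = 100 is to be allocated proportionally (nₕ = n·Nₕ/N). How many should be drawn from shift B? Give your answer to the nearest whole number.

N = 26138 + 77581 + 79166 + 46495 + 100365 = 329745.
n_B = 100·77581/329745 = 23.528... → 24.

24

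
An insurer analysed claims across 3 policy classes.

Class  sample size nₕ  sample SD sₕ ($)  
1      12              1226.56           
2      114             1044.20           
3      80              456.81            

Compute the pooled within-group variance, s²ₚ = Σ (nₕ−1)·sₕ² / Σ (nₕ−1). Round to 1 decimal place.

769676.2

Degrees of freedom: 11 + 113 + 79 = 203.
Σ(nₕ−1)sₕ² = 11·1504449.4336 + 113·1090353.64 + 79·208675.3761 = 156244259.8015.
s²ₚ = 156244259.8015 / 203 = 769676.157... → 769676.2.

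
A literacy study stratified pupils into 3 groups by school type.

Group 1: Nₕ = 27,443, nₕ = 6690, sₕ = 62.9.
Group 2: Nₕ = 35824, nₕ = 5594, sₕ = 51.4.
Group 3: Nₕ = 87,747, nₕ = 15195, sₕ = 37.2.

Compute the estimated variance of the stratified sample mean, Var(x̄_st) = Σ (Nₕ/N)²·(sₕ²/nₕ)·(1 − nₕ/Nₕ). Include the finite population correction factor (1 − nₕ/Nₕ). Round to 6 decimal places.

0.062620

N = 151014; Wₕ = Nₕ/N.
group 1: (27443/151014)²·62.9²/6690·(1 − 6690/27443) = 0.014769073
group 2: (35824/151014)²·51.4²/5594·(1 − 5594/35824) = 0.022427537
group 3: (87747/151014)²·37.2²/15195·(1 − 15195/87747) = 0.025423329
Sum = 0.062619938 → 0.062620.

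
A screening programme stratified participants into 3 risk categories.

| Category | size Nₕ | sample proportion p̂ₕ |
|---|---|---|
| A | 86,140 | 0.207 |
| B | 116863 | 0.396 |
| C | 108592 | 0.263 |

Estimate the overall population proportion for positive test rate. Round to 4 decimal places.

N = 86140 + 116863 + 108592 = 311595.
Overall proportion = Σ (Nₕ/N)·p̂ₕ.
Σ Nₕp̂ₕ = 17830.98 + 46277.748 + 28559.696 = 92668.424.
92668.424 / 311595 = 0.297400... → 0.2974.

0.2974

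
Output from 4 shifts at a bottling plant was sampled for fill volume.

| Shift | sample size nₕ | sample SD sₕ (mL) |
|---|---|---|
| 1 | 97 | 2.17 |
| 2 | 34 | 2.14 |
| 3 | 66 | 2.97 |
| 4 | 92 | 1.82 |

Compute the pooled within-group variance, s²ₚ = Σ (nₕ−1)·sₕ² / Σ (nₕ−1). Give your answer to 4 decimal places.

Degrees of freedom: 96 + 33 + 65 + 91 = 285.
Σ(nₕ−1)sₕ² = 96·4.7089 + 33·4.5796 + 65·8.8209 + 91·3.3124 = 1477.9681.
s²ₚ = 1477.9681 / 285 = 5.185853... → 5.1859.

5.1859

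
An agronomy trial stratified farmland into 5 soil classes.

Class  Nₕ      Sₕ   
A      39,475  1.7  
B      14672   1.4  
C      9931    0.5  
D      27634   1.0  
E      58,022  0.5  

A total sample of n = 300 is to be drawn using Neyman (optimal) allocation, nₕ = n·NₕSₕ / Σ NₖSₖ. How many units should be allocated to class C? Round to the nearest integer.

10

Σ NₕSₕ = 39475·1.7 + 14672·1.4 + 9931·0.5 + 27634·1.0 + 58022·0.5 = 149258.8.
Share for C: 4965.5/149258.8 = 0.03327.
n_C = 300 × 0.03327 = 9.980... → 10.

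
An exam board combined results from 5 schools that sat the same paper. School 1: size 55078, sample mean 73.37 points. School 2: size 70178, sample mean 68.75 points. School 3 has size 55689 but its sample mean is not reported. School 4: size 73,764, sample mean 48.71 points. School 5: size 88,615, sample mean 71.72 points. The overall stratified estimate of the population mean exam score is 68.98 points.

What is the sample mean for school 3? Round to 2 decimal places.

87.42

Σ Nₕx̄ₕ = N·μ, so 55689·x̄_3 = 343324·68.98 − (55078·73.37 + 70178·68.75 + 73764·48.71 + 88615·71.72).
= 23682489.52 − 18814322.6 = 4868166.92.
x̄_3 = 4868166.92 / 55689 = 87.4170... → 87.42.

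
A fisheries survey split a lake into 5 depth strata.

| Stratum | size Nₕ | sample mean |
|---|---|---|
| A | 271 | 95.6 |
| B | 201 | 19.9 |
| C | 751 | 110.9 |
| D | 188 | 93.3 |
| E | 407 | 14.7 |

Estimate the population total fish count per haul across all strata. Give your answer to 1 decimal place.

Estimate total by summing Nₕ·x̄ₕ over strata.
271·95.6 + 201·19.9 + 751·110.9 + 188·93.3 + 407·14.7 = 25907.6 + 3999.9 + 83285.9 + 17540.4 + 5982.9 = 136716.7.

136716.7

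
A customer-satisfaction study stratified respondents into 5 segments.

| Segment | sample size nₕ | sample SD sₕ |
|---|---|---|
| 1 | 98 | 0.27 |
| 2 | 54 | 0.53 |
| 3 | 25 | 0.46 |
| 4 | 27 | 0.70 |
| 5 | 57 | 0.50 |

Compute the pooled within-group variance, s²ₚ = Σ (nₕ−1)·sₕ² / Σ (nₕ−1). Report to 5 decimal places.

Degrees of freedom: 97 + 53 + 24 + 26 + 56 = 256.
Σ(nₕ−1)sₕ² = 97·0.0729 + 53·0.2809 + 24·0.2116 + 26·0.49 + 56·0.25 = 53.7774.
s²ₚ = 53.7774 / 256 = 0.2100680... → 0.21007.

0.21007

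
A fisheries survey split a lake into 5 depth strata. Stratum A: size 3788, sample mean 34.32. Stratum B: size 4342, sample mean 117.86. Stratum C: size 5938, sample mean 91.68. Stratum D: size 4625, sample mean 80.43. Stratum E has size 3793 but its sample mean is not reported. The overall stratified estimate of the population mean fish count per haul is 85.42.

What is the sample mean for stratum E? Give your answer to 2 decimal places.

Σ Nₕx̄ₕ = N·μ, so 3793·x̄_E = 22486·85.42 − (3788·34.32 + 4342·117.86 + 5938·91.68 + 4625·80.43).
= 1920754.12 − 1558136.87 = 362617.25.
x̄_E = 362617.25 / 3793 = 95.6017... → 95.60.

95.60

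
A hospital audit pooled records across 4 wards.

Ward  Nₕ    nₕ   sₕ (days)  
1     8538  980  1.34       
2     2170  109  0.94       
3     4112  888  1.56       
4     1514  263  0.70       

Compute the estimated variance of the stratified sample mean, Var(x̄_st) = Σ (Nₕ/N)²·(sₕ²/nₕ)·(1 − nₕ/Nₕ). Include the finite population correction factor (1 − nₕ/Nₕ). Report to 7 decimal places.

N = 16334. Term for each stratum: Wₕ²sₕ²/nₕ·(1−nₕ/Nₕ).
Var(x̄_st) = 0.0004431609 + 0.0001358882 + 0.0001361756 + 0.0000132263 = 0.0007284510 → 0.0007285.

0.0007285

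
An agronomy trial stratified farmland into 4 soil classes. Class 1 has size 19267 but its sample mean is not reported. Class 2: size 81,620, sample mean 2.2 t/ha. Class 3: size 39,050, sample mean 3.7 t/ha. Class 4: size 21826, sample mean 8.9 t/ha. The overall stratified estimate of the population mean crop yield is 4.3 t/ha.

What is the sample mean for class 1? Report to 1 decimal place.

9.2

N = 19267 + 81620 + 39050 + 21826 = 161763.
Overall total = μ·N = 4.3·161763 = 695580.9.
Subtract the known strata: 81620·2.2 + 39050·3.7 + 21826·8.9 = 518300.4.
Remaining total for class 1: 695580.9 − 518300.4 = 177280.5.
Divide by its size: 177280.5 / 19267 = 9.201... → 9.2.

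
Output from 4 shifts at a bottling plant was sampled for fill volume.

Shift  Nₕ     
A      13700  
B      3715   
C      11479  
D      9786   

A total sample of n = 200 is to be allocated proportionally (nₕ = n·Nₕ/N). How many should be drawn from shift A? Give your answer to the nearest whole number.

Share of shift A = 13700/38680 = 0.35419.
Allocate 200 × 0.35419 = 70.838... → 71.

71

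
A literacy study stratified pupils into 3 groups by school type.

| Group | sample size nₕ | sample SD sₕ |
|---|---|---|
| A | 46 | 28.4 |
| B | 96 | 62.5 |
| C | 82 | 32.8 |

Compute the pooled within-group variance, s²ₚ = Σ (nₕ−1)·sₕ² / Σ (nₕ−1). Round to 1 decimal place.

Degrees of freedom: 45 + 95 + 81 = 221.
Σ(nₕ−1)sₕ² = 45·806.56 + 95·3906.25 + 81·1075.84 = 494531.99.
s²ₚ = 494531.99 / 221 = 2237.701... → 2237.7.

2237.7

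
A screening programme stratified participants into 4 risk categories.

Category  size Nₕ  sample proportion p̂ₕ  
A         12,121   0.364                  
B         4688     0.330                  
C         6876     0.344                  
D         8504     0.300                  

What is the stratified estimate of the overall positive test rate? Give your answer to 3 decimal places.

N = 12121 + 4688 + 6876 + 8504 = 32189.
Overall proportion = Σ (Nₕ/N)·p̂ₕ.
Σ Nₕp̂ₕ = 4412.044 + 1547.04 + 2365.344 + 2551.2 = 10875.628.
10875.628 / 32189 = 0.33787... → 0.338.

0.338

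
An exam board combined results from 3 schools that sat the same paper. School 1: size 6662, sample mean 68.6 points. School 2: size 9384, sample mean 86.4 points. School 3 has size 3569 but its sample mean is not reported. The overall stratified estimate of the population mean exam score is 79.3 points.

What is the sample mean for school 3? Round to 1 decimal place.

Σ Nₕx̄ₕ = N·μ, so 3569·x̄_3 = 19615·79.3 − (6662·68.6 + 9384·86.4).
= 1555469.5 − 1267790.8 = 287678.7.
x̄_3 = 287678.7 / 3569 = 80.605... → 80.6.

80.6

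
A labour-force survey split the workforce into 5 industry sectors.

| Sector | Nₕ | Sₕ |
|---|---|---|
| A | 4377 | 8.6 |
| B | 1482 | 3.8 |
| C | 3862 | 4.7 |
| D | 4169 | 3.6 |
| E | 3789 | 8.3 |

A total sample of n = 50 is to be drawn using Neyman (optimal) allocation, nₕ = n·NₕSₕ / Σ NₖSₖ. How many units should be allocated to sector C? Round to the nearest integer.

8

Σ NₕSₕ = 4377·8.6 + 1482·3.8 + 3862·4.7 + 4169·3.6 + 3789·8.3 = 107882.3.
Share for C: 18151.4/107882.3 = 0.16825.
n_C = 50 × 0.16825 = 8.413... → 8.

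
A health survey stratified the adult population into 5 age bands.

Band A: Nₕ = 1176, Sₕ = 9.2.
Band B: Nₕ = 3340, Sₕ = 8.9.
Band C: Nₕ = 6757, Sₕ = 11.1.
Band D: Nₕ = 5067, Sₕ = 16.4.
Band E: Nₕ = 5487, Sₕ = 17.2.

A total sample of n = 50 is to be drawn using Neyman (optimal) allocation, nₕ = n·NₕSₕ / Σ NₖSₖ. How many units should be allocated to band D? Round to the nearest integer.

14

A: NₕSₕ = 1176·9.2 = 10819.2
B: NₕSₕ = 3340·8.9 = 29726
C: NₕSₕ = 6757·11.1 = 75002.7
D: NₕSₕ = 5067·16.4 = 83098.8
E: NₕSₕ = 5487·17.2 = 94376.4
Σ NₕSₕ = 293023.1.
n_D = 50·83098.8/293023.1 = 14.180... → 14.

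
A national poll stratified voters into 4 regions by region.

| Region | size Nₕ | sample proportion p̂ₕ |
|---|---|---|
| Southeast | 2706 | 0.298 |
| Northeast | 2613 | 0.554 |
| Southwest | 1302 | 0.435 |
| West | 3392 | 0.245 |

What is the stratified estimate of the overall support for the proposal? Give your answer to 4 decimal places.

0.3647

N = 2706 + 2613 + 1302 + 3392 = 10013.
Overall proportion = Σ (Nₕ/N)·p̂ₕ.
Σ Nₕp̂ₕ = 806.388 + 1447.602 + 566.37 + 831.04 = 3651.4.
3651.4 / 10013 = 0.364666... → 0.3647.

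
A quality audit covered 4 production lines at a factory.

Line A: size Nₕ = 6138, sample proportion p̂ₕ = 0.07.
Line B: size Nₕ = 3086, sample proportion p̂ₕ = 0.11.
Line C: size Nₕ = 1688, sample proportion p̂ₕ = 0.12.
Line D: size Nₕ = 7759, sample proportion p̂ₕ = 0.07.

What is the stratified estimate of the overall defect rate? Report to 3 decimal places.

0.081

N = 6138 + 3086 + 1688 + 7759 = 18671.
Overall proportion = Σ (Nₕ/N)·p̂ₕ.
Σ Nₕp̂ₕ = 429.66 + 339.46 + 202.56 + 543.13 = 1514.81.
1514.81 / 18671 = 0.08113... → 0.081.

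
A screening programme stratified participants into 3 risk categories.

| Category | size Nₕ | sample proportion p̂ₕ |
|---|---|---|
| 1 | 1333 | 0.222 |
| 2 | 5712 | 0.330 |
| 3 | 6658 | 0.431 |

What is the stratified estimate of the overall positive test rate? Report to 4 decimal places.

N = 1333 + 5712 + 6658 = 13703.
Overall proportion = Σ (Nₕ/N)·p̂ₕ.
Σ Nₕp̂ₕ = 295.926 + 1884.96 + 2869.598 = 5050.484.
5050.484 / 13703 = 0.368568... → 0.3686.

0.3686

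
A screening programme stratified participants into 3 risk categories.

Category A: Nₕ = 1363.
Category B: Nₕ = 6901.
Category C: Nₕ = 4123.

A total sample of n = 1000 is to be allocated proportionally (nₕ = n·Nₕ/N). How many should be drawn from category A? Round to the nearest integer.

N = 1363 + 6901 + 4123 = 12387.
n_A = 1000·1363/12387 = 110.035... → 110.

110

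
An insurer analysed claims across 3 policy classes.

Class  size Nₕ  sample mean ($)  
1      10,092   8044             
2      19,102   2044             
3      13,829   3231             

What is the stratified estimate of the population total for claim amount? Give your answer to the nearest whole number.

1: 10092·8044 = 81180048
2: 19102·2044 = 39044488
3: 13829·3231 = 44681499
τ̂ = Σ Nₕx̄ₕ = 164906035.

164906035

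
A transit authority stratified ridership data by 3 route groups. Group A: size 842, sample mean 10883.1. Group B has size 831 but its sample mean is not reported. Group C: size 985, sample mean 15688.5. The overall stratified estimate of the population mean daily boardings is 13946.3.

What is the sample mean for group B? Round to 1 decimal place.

14985.0

Σ Nₕx̄ₕ = N·μ, so 831·x̄_B = 2658·13946.3 − (842·10883.1 + 985·15688.5).
= 37069265.4 − 24616742.7 = 12452522.7.
x̄_B = 12452522.7 / 831 = 14984.985... → 14985.0.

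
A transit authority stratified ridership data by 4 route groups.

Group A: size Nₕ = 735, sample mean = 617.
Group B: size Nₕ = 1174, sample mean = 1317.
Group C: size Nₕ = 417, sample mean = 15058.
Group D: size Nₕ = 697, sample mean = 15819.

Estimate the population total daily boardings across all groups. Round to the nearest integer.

A: 735·617 = 453495
B: 1174·1317 = 1546158
C: 417·15058 = 6279186
D: 697·15819 = 11025843
τ̂ = Σ Nₕx̄ₕ = 19304682.

19304682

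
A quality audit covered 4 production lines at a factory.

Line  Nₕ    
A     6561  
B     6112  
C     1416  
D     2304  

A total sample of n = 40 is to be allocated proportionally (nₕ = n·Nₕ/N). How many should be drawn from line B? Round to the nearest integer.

15

N = 6561 + 6112 + 1416 + 2304 = 16393.
n_B = 40·6112/16393 = 14.914... → 15.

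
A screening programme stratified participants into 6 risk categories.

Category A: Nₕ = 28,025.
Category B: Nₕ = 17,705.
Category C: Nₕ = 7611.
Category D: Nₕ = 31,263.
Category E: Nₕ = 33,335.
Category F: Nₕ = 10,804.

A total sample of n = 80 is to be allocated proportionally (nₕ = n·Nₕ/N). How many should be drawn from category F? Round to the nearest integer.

N = 28025 + 17705 + 7611 + 31263 + 33335 + 10804 = 128743.
n_F = 80·10804/128743 = 6.714... → 7.

7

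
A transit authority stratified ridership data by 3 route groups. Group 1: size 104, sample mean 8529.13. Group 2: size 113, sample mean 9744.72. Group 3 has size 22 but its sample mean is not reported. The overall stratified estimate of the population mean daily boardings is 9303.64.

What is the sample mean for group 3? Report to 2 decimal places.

10699.41

Σ Nₕx̄ₕ = N·μ, so 22·x̄_3 = 239·9303.64 − (104·8529.13 + 113·9744.72).
= 2223569.96 − 1988182.88 = 235387.08.
x̄_3 = 235387.08 / 22 = 10699.4127... → 10699.41.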